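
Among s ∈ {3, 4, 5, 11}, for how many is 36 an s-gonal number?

2

s = 3: P(3, 8) = 36. ✓
s = 4: P(4, 6) = 36. ✓
s = 5: P(5, 5) = 35 and P(5, 6) = 51; 36 is not s-gonal.
s = 11: P(11, 3) = 30 and P(11, 4) = 58; 36 is not s-gonal.
Hits: s ∈ {3, 4} → 2.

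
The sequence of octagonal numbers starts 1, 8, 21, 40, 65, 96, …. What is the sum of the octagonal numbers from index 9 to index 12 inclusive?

1254

Σ i(3i−2) = 3Σi² − 2Σi over i = 9..12.
Σi = 78 − 36 = 42 and Σi² = 650 − 204 = 446.
3·446 − 2·42 = 1254.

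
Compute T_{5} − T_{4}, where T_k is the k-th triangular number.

5

Consecutive triangular numbers differ by n: T_{5} − T_{4} = 5.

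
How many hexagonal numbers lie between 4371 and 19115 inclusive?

52

The n-th hexagonal number is n(2n−1).
Smallest index with value ≥ 4371: n = 47 (giving 4371).
Largest index with value ≤ 19115: n = 98 (giving 19110).
Indices 47 through 98: 52 terms.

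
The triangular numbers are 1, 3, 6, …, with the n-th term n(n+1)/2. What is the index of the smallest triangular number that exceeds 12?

5

Solve n(n+1)/2 > 12 for integer n.
The largest n with value ≤ 12 is 4 (since 10 ≤ 12 < 15), so the first above is n = 5, value 15.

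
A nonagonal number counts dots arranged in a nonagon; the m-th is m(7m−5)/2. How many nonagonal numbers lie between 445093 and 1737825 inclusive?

The n-th nonagonal number is n(7n−5)/2.
Smallest index with value ≥ 445093: n = 357 (giving 445179).
Largest index with value ≤ 1737825: n = 705 (giving 1737825).
Indices 357 through 705: 349 terms.

349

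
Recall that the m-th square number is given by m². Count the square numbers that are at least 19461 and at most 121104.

The n-th square number is n².
Smallest index with value ≥ 19461: n = 140 (giving 19600).
Largest index with value ≤ 121104: n = 348 (giving 121104).
Indices 140 through 348: 209 terms.

209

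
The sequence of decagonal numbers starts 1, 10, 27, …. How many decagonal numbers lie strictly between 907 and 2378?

The n-th decagonal number is n(4n−3).
Smallest index with value > 907: n = 16 (giving 976).
Largest index with value < 2378: n = 24 (giving 2232).
Indices 16 through 24: 9 terms.

9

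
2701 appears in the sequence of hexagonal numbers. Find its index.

37

Set n(2n−1) = 2701, giving 2n² − n − 2701 = 0.
So n = (1 + 147) / 4 = 148/4 = 37.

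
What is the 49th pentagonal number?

3577

The 49th pentagonal number is n(3n−1)/2 with n = 49.
49·(3·49 − 1)/2 = 49·146/2 = 49·73 = 3577.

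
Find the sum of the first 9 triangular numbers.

Σ i(i+1)/2 = (Σi² + Σi) / 2 over i = 1..9.
Σi = 45 and Σi² = 285.
(1·285 + 1·45) / 2 = 330/2 = 165.

165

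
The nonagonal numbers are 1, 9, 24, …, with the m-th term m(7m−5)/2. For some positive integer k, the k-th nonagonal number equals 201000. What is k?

Set n(7n−5)/2 = 201000, giving 7n² − 5n − 402000 = 0.
The discriminant is 25 + 56·201000 = 11256025, and √11256025 = 3355.
So n = (5 + 3355) / 14 = 3360/14 = 240.

240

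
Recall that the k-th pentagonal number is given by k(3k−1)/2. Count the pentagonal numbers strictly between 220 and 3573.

36

The n-th pentagonal number is n(3n−1)/2.
Smallest index with value > 220: n = 13 (giving 247).
Largest index with value < 3573: n = 48 (giving 3432).
Indices 13 through 48: 36 terms.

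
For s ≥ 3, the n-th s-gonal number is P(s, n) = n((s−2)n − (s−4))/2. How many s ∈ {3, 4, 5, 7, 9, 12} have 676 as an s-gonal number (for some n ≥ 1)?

s = 3: P(3, 36) = 666 and P(3, 37) = 703; 676 is not s-gonal.
s = 4: P(4, 26) = 676. ✓
s = 5: P(5, 21) = 651 and P(5, 22) = 715; 676 is not s-gonal.
s = 7: P(7, 16) = 616 and P(7, 17) = 697; 676 is not s-gonal.
s = 9: P(9, 14) = 651 and P(9, 15) = 750; 676 is not s-gonal.
s = 12: P(12, 12) = 672 and P(12, 13) = 793; 676 is not s-gonal.
Hits: s ∈ {4} → 1.

1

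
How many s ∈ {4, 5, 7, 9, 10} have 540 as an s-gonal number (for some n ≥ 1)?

2

s = 4: P(4, 23) = 529 and P(4, 24) = 576; 540 is not s-gonal.
s = 5: P(5, 19) = 532 and P(5, 20) = 590; 540 is not s-gonal.
s = 7: P(7, 15) = 540. ✓
s = 9: P(9, 12) = 474 and P(9, 13) = 559; 540 is not s-gonal.
s = 10: P(10, 12) = 540. ✓
Hits: s ∈ {7, 10} → 2.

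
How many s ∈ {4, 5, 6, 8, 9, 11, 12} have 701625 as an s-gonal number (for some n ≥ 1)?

1

s = 4: P(4, 837) = 700569 and P(4, 838) = 702244; 701625 is not s-gonal.
s = 5: P(5, 684) = 701442 and P(5, 685) = 703495; 701625 is not s-gonal.
s = 6: P(6, 592) = 700336 and P(6, 593) = 702705; 701625 is not s-gonal.
s = 8: P(8, 483) = 698901 and P(8, 484) = 701800; 701625 is not s-gonal.
s = 9: P(9, 448) = 701344 and P(9, 449) = 704481; 701625 is not s-gonal.
s = 11: P(11, 395) = 700730 and P(11, 396) = 704286; 701625 is not s-gonal.
s = 12: P(12, 375) = 701625. ✓
Hits: s ∈ {12} → 1.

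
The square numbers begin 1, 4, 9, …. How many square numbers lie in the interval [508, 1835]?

The n-th square number is n².
Smallest index with value ≥ 508: n = 23 (giving 529).
Largest index with value ≤ 1835: n = 42 (giving 1764).
Indices 23 through 42: 20 terms.

20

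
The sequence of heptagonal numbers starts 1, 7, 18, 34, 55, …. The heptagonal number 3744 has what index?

Set n(5n−3)/2 = 3744, giving 5n² − 3n − 7488 = 0.
The discriminant is 9 + 40·3744 = 149769, and √149769 = 387.
So n = (3 + 387) / 10 = 390/10 = 39.
Check: 39·(5·39 − 3)/2 = 3744. ✓

39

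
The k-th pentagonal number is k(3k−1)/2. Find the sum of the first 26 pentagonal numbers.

9126

Σ i(3i−1)/2 = (3Σi² − Σi) / 2 over i = 1..26.
Σi = 351 and Σi² = 6201.
(3·6201 − 1·351) / 2 = 18252/2 = 9126.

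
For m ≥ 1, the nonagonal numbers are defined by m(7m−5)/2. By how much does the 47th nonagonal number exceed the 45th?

639

47·(7·47 − 5)/2 = 7614 and 45·(7·45 − 5)/2 = 6975.
Difference: 7614 − 6975 = 639.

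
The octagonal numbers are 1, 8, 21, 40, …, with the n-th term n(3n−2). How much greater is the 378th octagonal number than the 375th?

378·(3·378 − 2) = 427896 and 375·(3·375 − 2) = 421125.
Difference: 427896 − 421125 = 6771.

6771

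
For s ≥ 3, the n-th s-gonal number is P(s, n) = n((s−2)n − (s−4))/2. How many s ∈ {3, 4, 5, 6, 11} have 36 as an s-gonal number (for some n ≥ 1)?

s = 3: P(3, 8) = 36. ✓
s = 4: P(4, 6) = 36. ✓
s = 5: P(5, 5) = 35 and P(5, 6) = 51; 36 is not s-gonal.
s = 6: P(6, 4) = 28 and P(6, 5) = 45; 36 is not s-gonal.
s = 11: P(11, 3) = 30 and P(11, 4) = 58; 36 is not s-gonal.
Hits: s ∈ {3, 4} → 2.

2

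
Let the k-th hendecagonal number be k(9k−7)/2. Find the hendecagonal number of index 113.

The 113th hendecagonal number is n(9n−7)/2 with n = 113.
113·(9·113 − 7)/2 = 113·1010/2 = 113·505 = 57065.

57065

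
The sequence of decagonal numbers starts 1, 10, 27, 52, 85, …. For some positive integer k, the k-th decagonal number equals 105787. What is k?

Set n(4n−3) = 105787, giving 4n² − 3n − 105787 = 0.
So n = (3 + 1301) / 8 = 1304/8 = 163.

163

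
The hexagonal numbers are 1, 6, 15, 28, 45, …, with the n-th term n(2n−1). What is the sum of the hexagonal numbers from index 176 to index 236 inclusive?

Σ i(2i−1) = 2Σi² − Σi over i = 176..236.
Σi = 27966 − 15400 = 12566 and Σi² = 4409306 − 1801800 = 2607506.
2·2607506 − 1·12566 = 5202446.

5202446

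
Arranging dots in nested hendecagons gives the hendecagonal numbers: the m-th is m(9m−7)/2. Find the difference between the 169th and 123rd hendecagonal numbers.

60283

169·(9·169 − 7)/2 = 127933 and 123·(9·123 − 7)/2 = 67650.
Difference: 127933 − 67650 = 60283.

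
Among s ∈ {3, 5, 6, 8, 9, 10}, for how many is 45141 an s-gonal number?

s = 3: P(3, 299) = 44850 and P(3, 300) = 45150; 45141 is not s-gonal.
s = 5: P(5, 173) = 44807 and P(5, 174) = 45327; 45141 is not s-gonal.
s = 6: P(6, 150) = 44850 and P(6, 151) = 45451; 45141 is not s-gonal.
s = 8: P(8, 123) = 45141. ✓
s = 9: P(9, 113) = 44409 and P(9, 114) = 45201; 45141 is not s-gonal.
s = 10: P(10, 106) = 44626 and P(10, 107) = 45475; 45141 is not s-gonal.
Hits: s ∈ {8} → 1.

1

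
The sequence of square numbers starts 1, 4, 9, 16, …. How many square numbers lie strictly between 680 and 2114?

19

The n-th square number is n².
Smallest index with value > 680: n = 27 (giving 729).
Largest index with value < 2114: n = 45 (giving 2025).
Indices 27 through 45: 19 terms.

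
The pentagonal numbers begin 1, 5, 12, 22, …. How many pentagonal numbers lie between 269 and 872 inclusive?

11

The n-th pentagonal number is n(3n−1)/2.
Smallest index with value ≥ 269: n = 14 (giving 287).
Largest index with value ≤ 872: n = 24 (giving 852).
Indices 14 through 24: 11 terms.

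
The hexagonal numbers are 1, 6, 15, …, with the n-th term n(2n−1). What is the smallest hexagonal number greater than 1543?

Solve n(2n−1) > 1543 for integer n.
The largest n with value ≤ 1543 is 28 (since 1540 ≤ 1543 < 1653), so the first above is n = 29, value 1653.

1653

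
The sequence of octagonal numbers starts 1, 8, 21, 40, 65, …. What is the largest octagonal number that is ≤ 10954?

10680

Solve n(3n−2) ≤ 10954 for integer n.
n = 60 gives 10680 ≤ 10954, while n = 61 gives 11041 > 10954; so the answer is 10680.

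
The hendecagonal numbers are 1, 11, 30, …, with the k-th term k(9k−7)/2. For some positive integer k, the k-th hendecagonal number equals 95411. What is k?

Set n(9n−7)/2 = 95411, giving 9n² − 7n − 190822 = 0.
The discriminant is 49 + 72·95411 = 6869641, and √6869641 = 2621.
So n = (7 + 2621) / 18 = 2628/18 = 146.
Check: 146·(9·146 − 7)/2 = 95411. ✓

146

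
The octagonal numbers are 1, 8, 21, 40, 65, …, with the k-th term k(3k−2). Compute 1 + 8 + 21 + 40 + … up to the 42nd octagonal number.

74949

Σ i(3i−2) = 3Σi² − 2Σi over i = 1..42.
Σi = 903 and Σi² = 25585.
3·25585 − 2·903 = 74949.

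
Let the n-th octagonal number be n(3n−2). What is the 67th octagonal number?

13333

67·(3·67 − 2) = 67·199 = 13333.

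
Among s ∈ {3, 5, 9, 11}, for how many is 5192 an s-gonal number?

1

s = 3: P(3, 101) = 5151 and P(3, 102) = 5253; 5192 is not s-gonal.
s = 5: P(5, 59) = 5192. ✓
s = 9: P(9, 38) = 4959 and P(9, 39) = 5226; 5192 is not s-gonal.
s = 11: P(11, 34) = 5083 and P(11, 35) = 5390; 5192 is not s-gonal.
Hits: s ∈ {5} → 1.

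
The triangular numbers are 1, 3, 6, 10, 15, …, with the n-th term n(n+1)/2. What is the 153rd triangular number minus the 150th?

153·154/2 = 11781 and 150·151/2 = 11325.
Difference: 11781 − 11325 = 456.

456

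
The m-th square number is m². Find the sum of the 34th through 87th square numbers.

Σ_{i=34}^{87} i² = 223300 − 12529 = 210771.

210771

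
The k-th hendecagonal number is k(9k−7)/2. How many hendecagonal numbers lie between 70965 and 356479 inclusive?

The n-th hendecagonal number is n(9n−7)/2.
Smallest index with value ≥ 70965: n = 126 (giving 71001).
Largest index with value ≤ 356479: n = 281 (giving 354341).
Indices 126 through 281: 156 terms.

156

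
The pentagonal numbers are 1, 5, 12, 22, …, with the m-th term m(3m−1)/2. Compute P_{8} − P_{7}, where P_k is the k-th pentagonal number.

22

Consecutive pentagonal numbers differ by 3n − 2: here 3·8 − 2 = 22.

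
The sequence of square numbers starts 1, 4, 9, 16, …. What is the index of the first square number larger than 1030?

33

Solve n² > 1030 for integer n.
The largest n with value ≤ 1030 is 32 (since 1024 ≤ 1030 < 1089), so the first above is n = 33, value 1089.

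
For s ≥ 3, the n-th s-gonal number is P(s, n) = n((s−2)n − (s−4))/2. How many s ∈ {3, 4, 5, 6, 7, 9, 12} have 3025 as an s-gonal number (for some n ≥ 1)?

s = 3: P(3, 77) = 3003 and P(3, 78) = 3081; 3025 is not s-gonal.
s = 4: P(4, 55) = 3025. ✓
s = 5: P(5, 45) = 3015 and P(5, 46) = 3151; 3025 is not s-gonal.
s = 6: P(6, 39) = 3003 and P(6, 40) = 3160; 3025 is not s-gonal.
s = 7: P(7, 35) = 3010 and P(7, 36) = 3186; 3025 is not s-gonal.
s = 9: P(9, 29) = 2871 and P(9, 30) = 3075; 3025 is not s-gonal.
s = 12: P(12, 25) = 3025. ✓
Hits: s ∈ {4, 12} → 2.

2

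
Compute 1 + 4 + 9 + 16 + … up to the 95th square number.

290320

Σ_{i=1}^{95} i² = 95·96·191/6 = 290320.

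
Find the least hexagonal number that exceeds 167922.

Solve n(2n−1) > 167922 for integer n.
The largest n with value ≤ 167922 is 290 (since 167910 ≤ 167922 < 169071), so the first above is n = 291, value 169071.

169071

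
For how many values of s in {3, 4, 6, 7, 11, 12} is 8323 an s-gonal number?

1

s = 3: P(3, 128) = 8256 and P(3, 129) = 8385; 8323 is not s-gonal.
s = 4: P(4, 91) = 8281 and P(4, 92) = 8464; 8323 is not s-gonal.
s = 6: P(6, 64) = 8128 and P(6, 65) = 8385; 8323 is not s-gonal.
s = 7: P(7, 58) = 8323. ✓
s = 11: P(11, 43) = 8170 and P(11, 44) = 8558; 8323 is not s-gonal.
s = 12: P(12, 41) = 8241 and P(12, 42) = 8652; 8323 is not s-gonal.
Hits: s ∈ {7} → 1.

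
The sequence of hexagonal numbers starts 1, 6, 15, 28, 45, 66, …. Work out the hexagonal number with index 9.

153

The 9th hexagonal number is n(2n−1) with n = 9.
9·(2·9 − 1) = 9·17 = 153.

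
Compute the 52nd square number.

52² = 2704.

2704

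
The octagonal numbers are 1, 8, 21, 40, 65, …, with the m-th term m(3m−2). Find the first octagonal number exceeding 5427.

5461

Solve n(3n−2) > 5427 for integer n.
The largest n with value ≤ 5427 is 42 (since 5208 ≤ 5427 < 5461), so the first above is n = 43, value 5461.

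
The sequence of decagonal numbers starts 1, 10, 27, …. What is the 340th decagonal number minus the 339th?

Consecutive decagonal numbers differ by 8n − 7: here 8·340 − 7 = 2713.

2713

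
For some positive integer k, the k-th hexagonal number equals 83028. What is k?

Set n(2n−1) = 83028, giving 2n² − n − 83028 = 0.
The discriminant is 1 + 8·83028 = 664225, and √664225 = 815.
So n = (1 + 815) / 4 = 816/4 = 204.

204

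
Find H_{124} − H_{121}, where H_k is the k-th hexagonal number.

1467

124·(2·124 − 1) = 30628 and 121·(2·121 − 1) = 29161.
Difference: 30628 − 29161 = 1467.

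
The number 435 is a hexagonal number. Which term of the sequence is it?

Set n(2n−1) = 435, giving 2n² − n − 435 = 0.
So n = (1 + 59) / 4 = 60/4 = 15.

15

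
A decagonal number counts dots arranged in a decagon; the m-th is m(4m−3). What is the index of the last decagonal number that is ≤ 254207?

252

Solve n(4n−3) ≤ 254207 for integer n.
n = 252 gives 253260 ≤ 254207, while n = 253 gives 255277 > 254207; so the answer is index 252.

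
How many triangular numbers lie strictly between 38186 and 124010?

222

The n-th triangular number is n(n+1)/2.
Smallest index with value > 38186: n = 276 (giving 38226).
Largest index with value < 124010: n = 497 (giving 123753).
Indices 276 through 497: 222 terms.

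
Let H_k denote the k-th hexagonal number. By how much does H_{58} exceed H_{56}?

454

58·(2·58 − 1) = 6670 and 56·(2·56 − 1) = 6216.
Difference: 6670 − 6216 = 454.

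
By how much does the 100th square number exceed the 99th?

n² − (n−1)² = 2n − 1, so 100² − 99² = 2·100 − 1 = 199.

199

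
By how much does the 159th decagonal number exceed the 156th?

3771

159·(4·159 − 3) = 100647 and 156·(4·156 − 3) = 96876.
Difference: 100647 − 96876 = 3771.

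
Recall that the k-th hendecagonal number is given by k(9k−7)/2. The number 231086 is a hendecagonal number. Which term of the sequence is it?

227

Set n(9n−7)/2 = 231086, giving 9n² − 7n − 462172 = 0.
The discriminant is 49 + 72·231086 = 16638241, and √16638241 = 4079.
So n = (7 + 4079) / 18 = 4086/18 = 227.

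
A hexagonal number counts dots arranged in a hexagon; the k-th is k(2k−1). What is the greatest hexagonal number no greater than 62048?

61776

Solve n(2n−1) ≤ 62048 for integer n.
n = 176 gives 61776 ≤ 62048, while n = 177 gives 62481 > 62048; so the answer is 61776.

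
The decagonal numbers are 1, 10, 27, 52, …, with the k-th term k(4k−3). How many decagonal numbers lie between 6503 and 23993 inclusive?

37

The n-th decagonal number is n(4n−3).
Smallest index with value ≥ 6503: n = 41 (giving 6601).
Largest index with value ≤ 23993: n = 77 (giving 23485).
Indices 41 through 77: 37 terms.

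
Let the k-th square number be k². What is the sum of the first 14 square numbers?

Σ_{i=1}^{14} i² = 14·15·29/6 = 1015.

1015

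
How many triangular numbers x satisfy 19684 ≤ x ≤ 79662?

201

The n-th triangular number is n(n+1)/2.
Smallest index with value ≥ 19684: n = 198 (giving 19701).
Largest index with value ≤ 79662: n = 398 (giving 79401).
Indices 198 through 398: 201 terms.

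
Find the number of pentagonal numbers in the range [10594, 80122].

The n-th pentagonal number is n(3n−1)/2.
Smallest index with value ≥ 10594: n = 85 (giving 10795).
Largest index with value ≤ 80122: n = 231 (giving 79926).
Indices 85 through 231: 147 terms.

147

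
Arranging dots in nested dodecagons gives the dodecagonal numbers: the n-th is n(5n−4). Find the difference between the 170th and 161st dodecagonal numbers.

14859

170·(5·170 − 4) = 143820 and 161·(5·161 − 4) = 128961.
Difference: 143820 − 128961 = 14859.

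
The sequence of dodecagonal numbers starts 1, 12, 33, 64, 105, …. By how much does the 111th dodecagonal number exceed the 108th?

111·(5·111 − 4) = 61161 and 108·(5·108 − 4) = 57888.
Difference: 61161 − 57888 = 3273.

3273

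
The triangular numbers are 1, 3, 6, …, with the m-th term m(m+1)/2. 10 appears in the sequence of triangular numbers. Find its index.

4

Set n(n+1)/2 = 10, giving n² + n − 20 = 0.
The discriminant is 1 + 8·10 = 81, and √81 = 9.
So n = (-1 + 9) / 2 = 8/2 = 4.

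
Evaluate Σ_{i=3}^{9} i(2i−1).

Σ i(2i−1) = 2Σi² − Σi over i = 3..9.
Σi = 45 − 3 = 42 and Σi² = 285 − 5 = 280.
2·280 − 1·42 = 518.

518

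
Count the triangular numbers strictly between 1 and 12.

The n-th triangular number is n(n+1)/2.
Smallest index with value > 1: n = 2 (giving 3).
Largest index with value < 12: n = 4 (giving 10).
Indices 2 through 4: 3 terms.

3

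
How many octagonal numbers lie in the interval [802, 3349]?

17

The n-th octagonal number is n(3n−2).
Smallest index with value ≥ 802: n = 17 (giving 833).
Largest index with value ≤ 3349: n = 33 (giving 3201).
Indices 17 through 33: 17 terms.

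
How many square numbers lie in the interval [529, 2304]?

The n-th square number is n².
Smallest index with value ≥ 529: n = 23 (giving 529).
Largest index with value ≤ 2304: n = 48 (giving 2304).
Indices 23 through 48: 26 terms.

26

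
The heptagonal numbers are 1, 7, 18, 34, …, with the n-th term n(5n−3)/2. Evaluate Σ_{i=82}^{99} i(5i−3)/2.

Σ i(5i−3)/2 = (5Σi² − 3Σi) / 2 over i = 82..99.
Σi = 4950 − 3321 = 1629 and Σi² = 328350 − 180441 = 147909.
(5·147909 − 3·1629) / 2 = 734658/2 = 367329.

367329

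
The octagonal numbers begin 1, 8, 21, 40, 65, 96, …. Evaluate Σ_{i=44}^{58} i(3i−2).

Σ i(3i−2) = 3Σi² − 2Σi over i = 44..58.
Σi = 1711 − 946 = 765 and Σi² = 66729 − 27434 = 39295.
3·39295 − 2·765 = 116355.

116355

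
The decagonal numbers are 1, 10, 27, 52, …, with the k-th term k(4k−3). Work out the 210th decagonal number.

175770

210·(4·210 − 3) = 210·837 = 175770.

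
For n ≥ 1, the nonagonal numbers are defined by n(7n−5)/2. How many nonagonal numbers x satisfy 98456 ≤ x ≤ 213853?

79

The n-th nonagonal number is n(7n−5)/2.
Smallest index with value ≥ 98456: n = 169 (giving 99541).
Largest index with value ≤ 213853: n = 247 (giving 212914).
Indices 169 through 247: 79 terms.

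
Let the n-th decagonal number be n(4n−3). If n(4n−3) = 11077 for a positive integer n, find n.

Set n(4n−3) = 11077, giving 4n² − 3n − 11077 = 0.
The discriminant is 9 + 16·11077 = 177241, and √177241 = 421.
So n = (3 + 421) / 8 = 424/8 = 53.

53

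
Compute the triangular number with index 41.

861

The 41st triangular number is n(n+1)/2 with n = 41.
41·42/2 = 1722/2 = 861.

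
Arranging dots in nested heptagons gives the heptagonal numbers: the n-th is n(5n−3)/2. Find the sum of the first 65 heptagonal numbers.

230945

Σ i(5i−3)/2 = (5Σi² − 3Σi) / 2 over i = 1..65.
Σi = 2145 and Σi² = 93665.
(5·93665 − 3·2145) / 2 = 461890/2 = 230945.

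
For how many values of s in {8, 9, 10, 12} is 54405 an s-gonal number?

s = 8: P(8, 135) = 54405. ✓
s = 9: P(9, 125) = 54375 and P(9, 126) = 55251; 54405 is not s-gonal.
s = 10: P(10, 117) = 54405. ✓
s = 12: P(12, 104) = 53664 and P(12, 105) = 54705; 54405 is not s-gonal.
Hits: s ∈ {8, 10} → 2.

2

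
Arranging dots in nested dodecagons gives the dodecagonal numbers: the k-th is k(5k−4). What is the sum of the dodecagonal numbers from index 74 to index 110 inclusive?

Σ i(5i−4) = 5Σi² − 4Σi over i = 74..110.
Σi = 6105 − 2701 = 3404 and Σi² = 449735 − 132349 = 317386.
5·317386 − 4·3404 = 1573314.

1573314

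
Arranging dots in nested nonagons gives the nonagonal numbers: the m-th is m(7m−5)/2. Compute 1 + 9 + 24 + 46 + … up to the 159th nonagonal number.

4702160

Σ i(7i−5)/2 = (7Σi² − 5Σi) / 2 over i = 1..159.
Σi = 12720 and Σi² = 1352560.
(7·1352560 − 5·12720) / 2 = 9404320/2 = 4702160.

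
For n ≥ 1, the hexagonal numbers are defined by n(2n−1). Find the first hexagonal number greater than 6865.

Solve n(2n−1) > 6865 for integer n.
The largest n with value ≤ 6865 is 58 (since 6670 ≤ 6865 < 6903), so the first above is n = 59, value 6903.

6903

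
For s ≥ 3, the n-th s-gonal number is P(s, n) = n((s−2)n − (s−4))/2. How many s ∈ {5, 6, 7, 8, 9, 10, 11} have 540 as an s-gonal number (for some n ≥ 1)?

2

s = 5: P(5, 19) = 532 and P(5, 20) = 590; 540 is not s-gonal.
s = 6: P(6, 16) = 496 and P(6, 17) = 561; 540 is not s-gonal.
s = 7: P(7, 15) = 540. ✓
s = 8: P(8, 13) = 481 and P(8, 14) = 560; 540 is not s-gonal.
s = 9: P(9, 12) = 474 and P(9, 13) = 559; 540 is not s-gonal.
s = 10: P(10, 12) = 540. ✓
s = 11: P(11, 11) = 506 and P(11, 12) = 606; 540 is not s-gonal.
Hits: s ∈ {7, 10} → 2.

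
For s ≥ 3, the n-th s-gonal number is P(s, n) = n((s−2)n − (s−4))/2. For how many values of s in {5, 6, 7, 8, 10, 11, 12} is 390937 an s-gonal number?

1

s = 5: P(5, 510) = 389895 and P(5, 511) = 391426; 390937 is not s-gonal.
s = 6: P(6, 442) = 390286 and P(6, 443) = 392055; 390937 is not s-gonal.
s = 7: P(7, 395) = 389470 and P(7, 396) = 391446; 390937 is not s-gonal.
s = 8: P(8, 361) = 390241 and P(8, 362) = 392408; 390937 is not s-gonal.
s = 10: P(10, 313) = 390937. ✓
s = 11: P(11, 295) = 390580 and P(11, 296) = 393236; 390937 is not s-gonal.
s = 12: P(12, 280) = 390880 and P(12, 281) = 393681; 390937 is not s-gonal.
Hits: s ∈ {10} → 1.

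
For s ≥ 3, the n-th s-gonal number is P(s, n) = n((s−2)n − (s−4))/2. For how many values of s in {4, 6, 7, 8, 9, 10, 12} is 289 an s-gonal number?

1

s = 4: P(4, 17) = 289. ✓
s = 6: P(6, 12) = 276 and P(6, 13) = 325; 289 is not s-gonal.
s = 7: P(7, 11) = 286 and P(7, 12) = 342; 289 is not s-gonal.
s = 8: P(8, 10) = 280 and P(8, 11) = 341; 289 is not s-gonal.
s = 9: P(9, 9) = 261 and P(9, 10) = 325; 289 is not s-gonal.
s = 10: P(10, 8) = 232 and P(10, 9) = 297; 289 is not s-gonal.
s = 12: P(12, 8) = 288 and P(12, 9) = 369; 289 is not s-gonal.
Hits: s ∈ {4} → 1.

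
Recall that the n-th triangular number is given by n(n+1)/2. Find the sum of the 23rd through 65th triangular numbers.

45881

Σ i(i+1)/2 = (Σi² + Σi) / 2 over i = 23..65.
Σi = 2145 − 253 = 1892 and Σi² = 93665 − 3795 = 89870.
(1·89870 + 1·1892) / 2 = 91762/2 = 45881.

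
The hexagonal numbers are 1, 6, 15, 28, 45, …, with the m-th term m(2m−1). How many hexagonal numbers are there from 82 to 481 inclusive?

9

The n-th hexagonal number is n(2n−1).
Smallest index with value ≥ 82: n = 7 (giving 91).
Largest index with value ≤ 481: n = 15 (giving 435).
Indices 7 through 15: 9 terms.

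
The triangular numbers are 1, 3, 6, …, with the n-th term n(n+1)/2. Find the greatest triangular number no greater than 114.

105

Solve n(n+1)/2 ≤ 114 for integer n.
n = 14 gives 105 ≤ 114, while n = 15 gives 120 > 114; so the answer is 105.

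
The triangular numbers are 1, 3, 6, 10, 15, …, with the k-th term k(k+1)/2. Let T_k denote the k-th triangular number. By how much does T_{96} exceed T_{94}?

191

96·97/2 = 4656 and 94·95/2 = 4465.
Difference: 4656 − 4465 = 191.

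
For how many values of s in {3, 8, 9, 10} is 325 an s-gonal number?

s = 3: P(3, 25) = 325. ✓
s = 8: P(8, 10) = 280 and P(8, 11) = 341; 325 is not s-gonal.
s = 9: P(9, 10) = 325. ✓
s = 10: P(10, 9) = 297 and P(10, 10) = 370; 325 is not s-gonal.
Hits: s ∈ {3, 9} → 2.

2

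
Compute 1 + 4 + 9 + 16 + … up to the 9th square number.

Σ_{i=1}^{9} i² = 9·10·19/6 = 285.

285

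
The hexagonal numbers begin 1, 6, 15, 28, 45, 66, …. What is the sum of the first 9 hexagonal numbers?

Σ i(2i−1) = 2Σi² − Σi over i = 1..9.
Σi = 45 and Σi² = 285.
2·285 − 1·45 = 525.

525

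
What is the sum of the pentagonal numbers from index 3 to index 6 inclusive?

Σ i(3i−1)/2 = (3Σi² − Σi) / 2 over i = 3..6.
Σi = 21 − 3 = 18 and Σi² = 91 − 5 = 86.
(3·86 − 1·18) / 2 = 240/2 = 120.

120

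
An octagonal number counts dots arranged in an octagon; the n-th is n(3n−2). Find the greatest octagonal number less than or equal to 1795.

1680

Solve n(3n−2) ≤ 1795 for integer n.
n = 24 gives 1680 ≤ 1795, while n = 25 gives 1825 > 1795; so the answer is 1680.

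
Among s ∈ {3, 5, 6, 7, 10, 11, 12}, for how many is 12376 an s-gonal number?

s = 3: P(3, 156) = 12246 and P(3, 157) = 12403; 12376 is not s-gonal.
s = 5: P(5, 91) = 12376. ✓
s = 6: P(6, 78) = 12090 and P(6, 79) = 12403; 12376 is not s-gonal.
s = 7: P(7, 70) = 12145 and P(7, 71) = 12496; 12376 is not s-gonal.
s = 10: P(10, 56) = 12376. ✓
s = 11: P(11, 52) = 11986 and P(11, 53) = 12455; 12376 is not s-gonal.
s = 12: P(12, 50) = 12300 and P(12, 51) = 12801; 12376 is not s-gonal.
Hits: s ∈ {5, 10} → 2.

2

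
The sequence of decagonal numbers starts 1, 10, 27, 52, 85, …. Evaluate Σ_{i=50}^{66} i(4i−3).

Σ i(4i−3) = 4Σi² − 3Σi over i = 50..66.
Σi = 2211 − 1225 = 986 and Σi² = 98021 − 40425 = 57596.
4·57596 − 3·986 = 227426.

227426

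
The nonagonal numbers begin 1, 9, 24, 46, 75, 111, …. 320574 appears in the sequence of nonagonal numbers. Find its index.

303

Set n(7n−5)/2 = 320574, giving 7n² − 5n − 641148 = 0.
So n = (5 + 4237) / 14 = 4242/14 = 303.
Check: 303·(7·303 − 5)/2 = 320574. ✓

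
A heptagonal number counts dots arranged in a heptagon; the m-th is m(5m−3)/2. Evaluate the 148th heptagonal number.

54538

148·(5·148 − 3)/2 = 148·737/2 = 54538.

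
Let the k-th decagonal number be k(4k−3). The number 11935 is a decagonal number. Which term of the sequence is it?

55

Set n(4n−3) = 11935, giving 4n² − 3n − 11935 = 0.
The discriminant is 9 + 16·11935 = 190969, and √190969 = 437.
So n = (3 + 437) / 8 = 440/8 = 55.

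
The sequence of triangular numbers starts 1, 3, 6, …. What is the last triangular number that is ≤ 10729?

Solve n(n+1)/2 ≤ 10729 for integer n.
n = 145 gives 10585 ≤ 10729, while n = 146 gives 10731 > 10729; so the answer is 10585.

10585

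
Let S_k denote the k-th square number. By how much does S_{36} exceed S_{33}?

36² = 1296 and 33² = 1089.
Difference: 1296 − 1089 = 207.

207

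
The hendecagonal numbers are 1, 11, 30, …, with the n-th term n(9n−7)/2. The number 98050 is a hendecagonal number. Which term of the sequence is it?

Set n(9n−7)/2 = 98050, giving 9n² − 7n − 196100 = 0.
So n = (7 + 2657) / 18 = 2664/18 = 148.

148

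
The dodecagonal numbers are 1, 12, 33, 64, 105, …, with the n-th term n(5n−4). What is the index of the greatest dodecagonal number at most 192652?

196

Solve n(5n−4) ≤ 192652 for integer n.
n = 196 gives 191296 ≤ 192652, while n = 197 gives 193257 > 192652; so the answer is index 196.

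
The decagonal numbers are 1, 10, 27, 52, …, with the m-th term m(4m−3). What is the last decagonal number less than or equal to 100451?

99382

Solve n(4n−3) ≤ 100451 for integer n.
n = 158 gives 99382 ≤ 100451, while n = 159 gives 100647 > 100451; so the answer is 99382.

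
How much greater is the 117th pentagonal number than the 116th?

349

Consecutive pentagonal numbers differ by 3n − 2: here 3·117 − 2 = 349.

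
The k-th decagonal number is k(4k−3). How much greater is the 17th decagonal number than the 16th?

Consecutive decagonal numbers differ by 8n − 7: here 8·17 − 7 = 129.

129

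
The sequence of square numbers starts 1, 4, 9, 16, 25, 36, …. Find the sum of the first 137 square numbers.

866525

Σ_{i=1}^{137} i² = 137·138·275/6 = 866525.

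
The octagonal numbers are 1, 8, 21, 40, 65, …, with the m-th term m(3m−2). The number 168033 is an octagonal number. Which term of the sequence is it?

Set n(3n−2) = 168033, giving 3n² − 2n − 168033 = 0.
So n = (2 + 1420) / 6 = 1422/6 = 237.

237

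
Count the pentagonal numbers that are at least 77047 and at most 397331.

The n-th pentagonal number is n(3n−1)/2.
Smallest index with value ≥ 77047: n = 227 (giving 77180).
Largest index with value ≤ 397331: n = 514 (giving 396037).
Indices 227 through 514: 288 terms.

288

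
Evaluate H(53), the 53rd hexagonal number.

The 53rd hexagonal number is n(2n−1) with n = 53.
53·(2·53 − 1) = 53·105 = 5565.

5565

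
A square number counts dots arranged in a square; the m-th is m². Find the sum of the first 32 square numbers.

11440

Σ_{i=1}^{32} i² = 32·33·65/6 = 11440.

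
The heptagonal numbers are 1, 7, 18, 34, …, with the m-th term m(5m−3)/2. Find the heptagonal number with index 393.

The 393rd heptagonal number is n(5n−3)/2 with n = 393.
393·(5·393 − 3)/2 = 393·1962/2 = 393·981 = 385533.

385533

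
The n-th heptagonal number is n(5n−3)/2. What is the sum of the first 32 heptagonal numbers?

27808

Σ i(5i−3)/2 = (5Σi² − 3Σi) / 2 over i = 1..32.
Σi = 528 and Σi² = 11440.
(5·11440 − 3·528) / 2 = 55616/2 = 27808.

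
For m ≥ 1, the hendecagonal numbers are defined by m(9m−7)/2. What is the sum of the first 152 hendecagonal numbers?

Σ i(9i−7)/2 = (9Σi² − 7Σi) / 2 over i = 1..152.
Σi = 11628 and Σi² = 1182180.
(9·1182180 − 7·11628) / 2 = 10558224/2 = 5279112.

5279112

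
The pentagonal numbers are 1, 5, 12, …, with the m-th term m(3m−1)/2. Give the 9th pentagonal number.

117

9·(3·9 − 1)/2 = 9·26/2 = 9·13 = 117.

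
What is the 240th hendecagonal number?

258360

240·(9·240 − 7)/2 = 240·2153/2 = 258360.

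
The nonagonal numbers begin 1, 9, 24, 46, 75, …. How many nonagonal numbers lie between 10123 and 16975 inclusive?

The n-th nonagonal number is n(7n−5)/2.
Smallest index with value ≥ 10123: n = 55 (giving 10450).
Largest index with value ≤ 16975: n = 70 (giving 16975).
Indices 55 through 70: 16 terms.

16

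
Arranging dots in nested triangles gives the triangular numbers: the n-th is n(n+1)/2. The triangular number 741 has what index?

Set n(n+1)/2 = 741, giving n² + n − 1482 = 0.
The discriminant is 1 + 8·741 = 5929, and √5929 = 77.
So n = (-1 + 77) / 2 = 76/2 = 38.
Check: 38·39/2 = 741. ✓

38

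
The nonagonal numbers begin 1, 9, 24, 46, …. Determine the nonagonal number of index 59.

12036

The 59th nonagonal number is n(7n−5)/2 with n = 59.
59·(7·59 − 5)/2 = 59·408/2 = 59·204 = 12036.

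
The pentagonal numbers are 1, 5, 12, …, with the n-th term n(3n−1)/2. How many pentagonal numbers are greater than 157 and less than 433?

7

The n-th pentagonal number is n(3n−1)/2.
Smallest index with value > 157: n = 11 (giving 176).
Largest index with value < 433: n = 17 (giving 425).
Indices 11 through 17: 7 terms.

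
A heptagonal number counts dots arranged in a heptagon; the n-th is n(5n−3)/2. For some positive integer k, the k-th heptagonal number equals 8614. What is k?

Set n(5n−3)/2 = 8614, giving 5n² − 3n − 17228 = 0.
The discriminant is 9 + 40·8614 = 344569, and √344569 = 587.
So n = (3 + 587) / 10 = 590/10 = 59.
Check: 59·(5·59 − 3)/2 = 8614. ✓

59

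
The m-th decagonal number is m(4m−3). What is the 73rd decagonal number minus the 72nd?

577

Consecutive decagonal numbers differ by 8n − 7: here 8·73 − 7 = 577.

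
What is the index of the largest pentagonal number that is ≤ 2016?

36

Solve n(3n−1)/2 ≤ 2016 for integer n.
n = 36 gives 1926 ≤ 2016, while n = 37 gives 2035 > 2016; so the answer is index 36.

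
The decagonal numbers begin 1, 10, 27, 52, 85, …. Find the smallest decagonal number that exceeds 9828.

9850

Solve n(4n−3) > 9828 for integer n.
The largest n with value ≤ 9828 is 49 (since 9457 ≤ 9828 < 9850), so the first above is n = 50, value 9850.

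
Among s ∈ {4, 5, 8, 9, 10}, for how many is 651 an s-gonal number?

s = 4: P(4, 25) = 625 and P(4, 26) = 676; 651 is not s-gonal.
s = 5: P(5, 21) = 651. ✓
s = 8: P(8, 15) = 645 and P(8, 16) = 736; 651 is not s-gonal.
s = 9: P(9, 14) = 651. ✓
s = 10: P(10, 13) = 637 and P(10, 14) = 742; 651 is not s-gonal.
Hits: s ∈ {5, 9} → 2.

2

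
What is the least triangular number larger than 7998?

8001

Solve n(n+1)/2 > 7998 for integer n.
The largest n with value ≤ 7998 is 125 (since 7875 ≤ 7998 < 8001), so the first above is n = 126, value 8001.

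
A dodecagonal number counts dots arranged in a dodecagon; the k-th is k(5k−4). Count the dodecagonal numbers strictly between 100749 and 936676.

291

The n-th dodecagonal number is n(5n−4).
Smallest index with value > 100749: n = 143 (giving 101673).
Largest index with value < 936676: n = 433 (giving 935713).
Indices 143 through 433: 291 terms.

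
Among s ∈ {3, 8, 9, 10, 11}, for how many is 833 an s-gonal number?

2

s = 3: P(3, 40) = 820 and P(3, 41) = 861; 833 is not s-gonal.
s = 8: P(8, 17) = 833. ✓
s = 9: P(9, 15) = 750 and P(9, 16) = 856; 833 is not s-gonal.
s = 10: P(10, 14) = 742 and P(10, 15) = 855; 833 is not s-gonal.
s = 11: P(11, 14) = 833. ✓
Hits: s ∈ {8, 11} → 2.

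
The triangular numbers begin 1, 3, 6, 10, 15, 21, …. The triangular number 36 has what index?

Set n(n+1)/2 = 36, giving n² + n − 72 = 0.
So n = (-1 + 17) / 2 = 16/2 = 8.
Check: 8·9/2 = 36. ✓

8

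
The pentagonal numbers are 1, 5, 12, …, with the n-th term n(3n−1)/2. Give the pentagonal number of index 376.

The 376th pentagonal number is n(3n−1)/2 with n = 376.
376·(3·376 − 1)/2 = 376·1127/2 = 211876.

211876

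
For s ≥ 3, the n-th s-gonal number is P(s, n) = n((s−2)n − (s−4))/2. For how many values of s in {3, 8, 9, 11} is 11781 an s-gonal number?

s = 3: P(3, 153) = 11781. ✓
s = 8: P(8, 63) = 11781. ✓
s = 9: P(9, 58) = 11629 and P(9, 59) = 12036; 11781 is not s-gonal.
s = 11: P(11, 51) = 11526 and P(11, 52) = 11986; 11781 is not s-gonal.
Hits: s ∈ {3, 8} → 2.

2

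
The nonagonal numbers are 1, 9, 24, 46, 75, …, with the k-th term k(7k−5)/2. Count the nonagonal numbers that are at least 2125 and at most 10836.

32

The n-th nonagonal number is n(7n−5)/2.
Smallest index with value ≥ 2125: n = 25 (giving 2125).
Largest index with value ≤ 10836: n = 56 (giving 10836).
Indices 25 through 56: 32 terms.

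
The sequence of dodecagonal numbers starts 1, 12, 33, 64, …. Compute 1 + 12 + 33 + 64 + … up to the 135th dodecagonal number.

4109580

Σ i(5i−4) = 5Σi² − 4Σi over i = 1..135.
Σi = 9180 and Σi² = 829260.
5·829260 − 4·9180 = 4109580.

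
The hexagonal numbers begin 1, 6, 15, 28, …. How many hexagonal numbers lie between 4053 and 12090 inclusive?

The n-th hexagonal number is n(2n−1).
Smallest index with value ≥ 4053: n = 46 (giving 4186).
Largest index with value ≤ 12090: n = 78 (giving 12090).
Indices 46 through 78: 33 terms.

33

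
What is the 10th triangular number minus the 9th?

10

Consecutive triangular numbers differ by n: T_{10} − T_{9} = 10.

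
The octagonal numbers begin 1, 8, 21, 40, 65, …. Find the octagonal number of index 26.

1976

The 26th octagonal number is n(3n−2) with n = 26.
26·(3·26 − 2) = 26·76 = 1976.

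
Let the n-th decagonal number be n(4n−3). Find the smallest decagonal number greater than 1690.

1701

Solve n(4n−3) > 1690 for integer n.
The largest n with value ≤ 1690 is 20 (since 1540 ≤ 1690 < 1701), so the first above is n = 21, value 1701.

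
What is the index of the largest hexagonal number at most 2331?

34

Solve n(2n−1) ≤ 2331 for integer n.
n = 34 gives 2278 ≤ 2331, while n = 35 gives 2415 > 2331; so the answer is index 34.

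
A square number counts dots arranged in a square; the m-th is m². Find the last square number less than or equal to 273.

256

Solve n² ≤ 273 for integer n.
n = 16 gives 256 ≤ 273, while n = 17 gives 289 > 273; so the answer is 256.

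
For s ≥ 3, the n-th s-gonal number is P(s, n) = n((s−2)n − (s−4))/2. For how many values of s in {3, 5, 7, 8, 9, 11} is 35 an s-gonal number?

s = 3: P(3, 7) = 28 and P(3, 8) = 36; 35 is not s-gonal.
s = 5: P(5, 5) = 35. ✓
s = 7: P(7, 4) = 34 and P(7, 5) = 55; 35 is not s-gonal.
s = 8: P(8, 3) = 21 and P(8, 4) = 40; 35 is not s-gonal.
s = 9: P(9, 3) = 24 and P(9, 4) = 46; 35 is not s-gonal.
s = 11: P(11, 3) = 30 and P(11, 4) = 58; 35 is not s-gonal.
Hits: s ∈ {5} → 1.

1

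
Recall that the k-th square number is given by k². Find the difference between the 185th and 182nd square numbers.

185² = 34225 and 182² = 33124.
Difference: 34225 − 33124 = 1101.

1101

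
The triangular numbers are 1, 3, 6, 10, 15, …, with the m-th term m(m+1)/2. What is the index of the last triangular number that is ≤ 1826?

Solve n(n+1)/2 ≤ 1826 for integer n.
n = 59 gives 1770 ≤ 1826, while n = 60 gives 1830 > 1826; so the answer is index 59.

59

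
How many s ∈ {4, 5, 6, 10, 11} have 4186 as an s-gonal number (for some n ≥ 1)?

s = 4: P(4, 64) = 4096 and P(4, 65) = 4225; 4186 is not s-gonal.
s = 5: P(5, 52) = 4030 and P(5, 53) = 4187; 4186 is not s-gonal.
s = 6: P(6, 46) = 4186. ✓
s = 10: P(10, 32) = 4000 and P(10, 33) = 4257; 4186 is not s-gonal.
s = 11: P(11, 30) = 3945 and P(11, 31) = 4216; 4186 is not s-gonal.
Hits: s ∈ {6} → 1.

1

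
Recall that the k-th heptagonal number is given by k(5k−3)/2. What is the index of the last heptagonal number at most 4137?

40

Solve n(5n−3)/2 ≤ 4137 for integer n.
n = 40 gives 3940 ≤ 4137, while n = 41 gives 4141 > 4137; so the answer is index 40.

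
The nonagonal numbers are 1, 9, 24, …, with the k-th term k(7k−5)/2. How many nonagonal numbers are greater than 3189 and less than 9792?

The n-th nonagonal number is n(7n−5)/2.
Smallest index with value > 3189: n = 31 (giving 3286).
Largest index with value < 9792: n = 53 (giving 9699).
Indices 31 through 53: 23 terms.

23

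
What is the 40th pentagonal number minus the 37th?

40·(3·40 − 1)/2 = 2380 and 37·(3·37 − 1)/2 = 2035.
Difference: 2380 − 2035 = 345.

345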